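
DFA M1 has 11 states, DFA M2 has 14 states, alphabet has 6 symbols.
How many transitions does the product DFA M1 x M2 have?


Product DFA has 11 * 14 = 154 states.
Each has 6 transitions: 154 * 6 = 924

924


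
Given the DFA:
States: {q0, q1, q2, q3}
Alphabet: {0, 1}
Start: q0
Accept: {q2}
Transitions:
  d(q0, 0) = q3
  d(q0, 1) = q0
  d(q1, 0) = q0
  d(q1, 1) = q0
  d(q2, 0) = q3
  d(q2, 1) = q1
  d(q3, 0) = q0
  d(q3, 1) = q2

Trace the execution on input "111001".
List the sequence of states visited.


Input: 111001
d(q0, 1) = q0
d(q0, 1) = q0
d(q0, 1) = q0
d(q0, 0) = q3
d(q3, 0) = q0
d(q0, 1) = q0


q0 -> q0 -> q0 -> q0 -> q3 -> q0 -> q0


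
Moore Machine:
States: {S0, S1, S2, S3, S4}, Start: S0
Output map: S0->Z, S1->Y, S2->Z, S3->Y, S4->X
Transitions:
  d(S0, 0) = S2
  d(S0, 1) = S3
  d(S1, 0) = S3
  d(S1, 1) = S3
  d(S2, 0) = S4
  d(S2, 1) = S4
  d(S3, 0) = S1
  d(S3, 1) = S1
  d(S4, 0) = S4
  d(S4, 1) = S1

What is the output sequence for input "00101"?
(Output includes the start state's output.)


Start: S0 (output Z)
  --0--> S2 (output Z)
  --0--> S4 (output X)
  --1--> S1 (output Y)
  --0--> S3 (output Y)
  --1--> S1 (output Y)

"ZZXYYY"


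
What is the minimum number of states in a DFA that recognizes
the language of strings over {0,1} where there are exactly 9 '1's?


States: count = 0, 1, ..., 9 (that's 10 states), plus a dead state for count > 9.
Total: 10 + 1 = 11. Accept = count-9 state.

11


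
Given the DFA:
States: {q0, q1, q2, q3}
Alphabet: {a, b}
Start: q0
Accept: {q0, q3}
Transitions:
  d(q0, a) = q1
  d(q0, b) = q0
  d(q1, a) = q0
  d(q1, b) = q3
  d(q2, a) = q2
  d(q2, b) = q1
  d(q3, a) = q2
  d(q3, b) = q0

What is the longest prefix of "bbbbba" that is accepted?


Run the DFA, marking each prefix where the state is accepting:
  "" -> q0 [accept]
  "b" -> q0 [accept]
  "bb" -> q0 [accept]
  "bbb" -> q0 [accept]
  "bbbb" -> q0 [accept]
  "bbbbb" -> q0 [accept]
  "bbbbba" -> q1 [reject]

"bbbbb"


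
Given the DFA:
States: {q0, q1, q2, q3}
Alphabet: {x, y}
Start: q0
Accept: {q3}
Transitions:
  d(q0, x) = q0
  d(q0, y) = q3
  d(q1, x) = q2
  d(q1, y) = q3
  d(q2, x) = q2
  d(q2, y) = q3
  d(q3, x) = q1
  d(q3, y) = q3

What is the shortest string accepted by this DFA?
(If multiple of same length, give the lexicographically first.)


BFS by string length (lex-first path to each state shown):
  len 0: q0<-""
  len 1: q0<-"x", q3<-"y"
Found accept state at length 1.

"y"


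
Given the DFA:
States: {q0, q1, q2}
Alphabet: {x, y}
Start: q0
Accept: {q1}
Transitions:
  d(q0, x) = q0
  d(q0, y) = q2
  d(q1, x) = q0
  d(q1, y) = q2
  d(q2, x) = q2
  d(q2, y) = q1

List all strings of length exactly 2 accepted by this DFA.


All strings of length 2: 4 total
Accepted: 1

"yy"


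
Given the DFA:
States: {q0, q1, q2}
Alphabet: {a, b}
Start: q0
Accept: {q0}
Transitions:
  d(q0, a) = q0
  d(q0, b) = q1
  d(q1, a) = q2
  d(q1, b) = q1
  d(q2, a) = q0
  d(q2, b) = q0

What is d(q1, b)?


Looking up transition d(q1, b)

q1


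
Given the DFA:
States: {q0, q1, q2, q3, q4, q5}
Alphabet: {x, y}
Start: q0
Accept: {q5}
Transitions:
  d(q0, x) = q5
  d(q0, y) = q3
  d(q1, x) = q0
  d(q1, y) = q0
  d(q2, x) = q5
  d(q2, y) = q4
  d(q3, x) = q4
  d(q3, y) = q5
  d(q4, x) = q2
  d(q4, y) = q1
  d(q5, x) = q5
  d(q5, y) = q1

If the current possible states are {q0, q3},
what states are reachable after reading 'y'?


Apply transition on 'y' from each current state:
  d(q0, y) = q3
  d(q3, y) = q5

{q3, q5}


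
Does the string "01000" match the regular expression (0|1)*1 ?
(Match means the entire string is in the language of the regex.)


|string| = 5; first = '0'; last = '0'

No, "01000" does not match (0|1)*1


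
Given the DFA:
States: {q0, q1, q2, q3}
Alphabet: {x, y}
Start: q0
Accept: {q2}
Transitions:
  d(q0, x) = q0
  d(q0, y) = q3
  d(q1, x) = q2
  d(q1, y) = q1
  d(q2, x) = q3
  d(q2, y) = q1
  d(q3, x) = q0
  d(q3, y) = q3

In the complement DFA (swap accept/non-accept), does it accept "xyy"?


Trace: q0 -> q0 -> q3 -> q3
Final: q3
Original accept: {q2}
Complement: q3 is not in original accept

Yes, complement accepts (original rejects)


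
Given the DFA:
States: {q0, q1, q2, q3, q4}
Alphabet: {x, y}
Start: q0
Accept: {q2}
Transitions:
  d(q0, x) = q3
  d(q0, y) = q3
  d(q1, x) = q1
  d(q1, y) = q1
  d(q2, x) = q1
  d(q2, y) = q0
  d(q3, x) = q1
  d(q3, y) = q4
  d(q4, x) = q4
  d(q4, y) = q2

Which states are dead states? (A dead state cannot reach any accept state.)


Forward reachability from each state:
  q0 -> reaches accept state q2 (live)
  q1 -> reaches {q1}, no accept state (dead)
  q2 -> reaches accept state q2 (live)
  q3 -> reaches accept state q2 (live)
  q4 -> reaches accept state q2 (live)

{q1}


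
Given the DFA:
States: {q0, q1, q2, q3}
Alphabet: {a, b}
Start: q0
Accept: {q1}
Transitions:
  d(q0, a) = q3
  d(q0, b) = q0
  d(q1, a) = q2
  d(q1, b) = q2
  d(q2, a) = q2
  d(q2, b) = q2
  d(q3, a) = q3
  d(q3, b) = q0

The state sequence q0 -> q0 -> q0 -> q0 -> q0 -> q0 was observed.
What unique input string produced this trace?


Trace back each transition to find the symbol:
  q0 --[b]--> q0
  q0 --[b]--> q0
  q0 --[b]--> q0
  q0 --[b]--> q0
  q0 --[b]--> q0

"bbbbb"


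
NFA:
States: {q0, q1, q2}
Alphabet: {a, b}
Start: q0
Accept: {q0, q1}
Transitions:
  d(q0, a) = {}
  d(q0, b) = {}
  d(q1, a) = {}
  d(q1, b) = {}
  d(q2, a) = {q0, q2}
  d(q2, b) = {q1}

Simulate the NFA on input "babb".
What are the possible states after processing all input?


Start: {q0}
  --b--> {}
  --a--> {}
  --b--> {}
  --b--> {}

{} (empty set, no valid transitions)


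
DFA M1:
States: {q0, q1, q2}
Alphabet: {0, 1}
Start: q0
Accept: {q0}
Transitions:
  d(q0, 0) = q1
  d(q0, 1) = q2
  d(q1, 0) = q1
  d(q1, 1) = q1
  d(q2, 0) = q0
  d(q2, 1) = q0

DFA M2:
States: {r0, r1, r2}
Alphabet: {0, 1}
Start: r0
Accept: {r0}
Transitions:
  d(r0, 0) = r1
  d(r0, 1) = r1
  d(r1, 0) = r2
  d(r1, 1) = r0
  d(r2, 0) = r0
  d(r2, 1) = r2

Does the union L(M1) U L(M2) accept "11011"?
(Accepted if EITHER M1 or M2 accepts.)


M1: final=q1 accepted=False
M2: final=r1 accepted=False

No, union rejects (neither accepts)


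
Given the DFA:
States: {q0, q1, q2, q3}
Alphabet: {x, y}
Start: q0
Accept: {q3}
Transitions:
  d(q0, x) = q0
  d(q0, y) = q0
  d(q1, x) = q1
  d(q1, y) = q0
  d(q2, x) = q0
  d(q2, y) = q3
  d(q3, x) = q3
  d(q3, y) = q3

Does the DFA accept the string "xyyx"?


Trace: q0 -> q0 -> q0 -> q0 -> q0
Final state: q0
Accept states: {q3}

No, rejected (final state q0 is not an accept state)


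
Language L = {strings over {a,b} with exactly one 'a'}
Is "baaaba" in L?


count('a') = 4

No, "baaaba" is not in L


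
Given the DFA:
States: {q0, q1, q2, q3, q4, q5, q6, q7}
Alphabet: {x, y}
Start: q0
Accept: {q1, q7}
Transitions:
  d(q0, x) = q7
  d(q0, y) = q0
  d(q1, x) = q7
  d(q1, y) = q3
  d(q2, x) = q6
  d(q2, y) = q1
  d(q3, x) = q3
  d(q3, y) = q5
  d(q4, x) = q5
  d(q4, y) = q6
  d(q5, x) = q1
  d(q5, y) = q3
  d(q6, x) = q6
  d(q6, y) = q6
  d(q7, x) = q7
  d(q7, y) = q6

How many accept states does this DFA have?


Accept states listed: {q1, q7}
Counting: q1(1) q7(2)

2


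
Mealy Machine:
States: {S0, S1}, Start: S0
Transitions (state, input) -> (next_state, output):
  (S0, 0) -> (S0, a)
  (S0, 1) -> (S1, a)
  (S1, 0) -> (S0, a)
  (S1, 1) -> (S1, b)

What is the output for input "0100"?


Step-by-step:
  (S0, 0) -> (S0, a)
  (S0, 1) -> (S1, a)
  (S1, 0) -> (S0, a)
  (S0, 0) -> (S0, a)

"aaaa"


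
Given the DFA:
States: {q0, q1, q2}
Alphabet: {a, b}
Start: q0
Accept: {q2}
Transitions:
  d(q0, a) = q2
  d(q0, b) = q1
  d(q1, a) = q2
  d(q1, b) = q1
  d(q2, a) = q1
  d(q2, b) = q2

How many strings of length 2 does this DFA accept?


Enumerating all length-2 strings:
  "aa" -> q1 [reject]
  "ab" -> q2 [accept]
  "ba" -> q2 [accept]
  "bb" -> q1 [reject]

2 out of 4


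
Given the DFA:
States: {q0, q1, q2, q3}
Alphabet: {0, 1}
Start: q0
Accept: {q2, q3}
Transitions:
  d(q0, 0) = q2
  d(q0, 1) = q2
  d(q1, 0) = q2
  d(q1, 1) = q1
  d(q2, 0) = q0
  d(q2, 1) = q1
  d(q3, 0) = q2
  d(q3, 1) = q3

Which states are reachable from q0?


BFS from q0:
  layer 0: {q0}
  layer 1: {q2}
  layer 2: {q1}

{q0, q1, q2}


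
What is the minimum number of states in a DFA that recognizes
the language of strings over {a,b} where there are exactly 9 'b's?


States: count = 0, 1, ..., 9 (that's 10 states), plus a dead state for count > 9.
Total: 10 + 1 = 11. Accept = count-9 state.

11


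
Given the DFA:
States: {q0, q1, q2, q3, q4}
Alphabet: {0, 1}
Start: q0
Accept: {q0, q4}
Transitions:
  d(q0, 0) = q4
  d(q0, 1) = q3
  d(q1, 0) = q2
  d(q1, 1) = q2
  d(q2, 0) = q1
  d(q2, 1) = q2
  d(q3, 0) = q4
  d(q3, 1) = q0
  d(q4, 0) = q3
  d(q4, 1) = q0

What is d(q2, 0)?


Looking up transition d(q2, 0)

q1


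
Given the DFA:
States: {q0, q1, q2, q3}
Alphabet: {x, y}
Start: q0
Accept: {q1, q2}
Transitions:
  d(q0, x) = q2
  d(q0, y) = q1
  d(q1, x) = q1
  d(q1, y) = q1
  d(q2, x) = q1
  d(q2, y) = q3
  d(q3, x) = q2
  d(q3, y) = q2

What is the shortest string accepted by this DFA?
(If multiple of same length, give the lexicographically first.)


BFS by string length (lex-first path to each state shown):
  len 0: q0<-""
  len 1: q1<-"y", q2<-"x"
Found accept state at length 1.

"x"


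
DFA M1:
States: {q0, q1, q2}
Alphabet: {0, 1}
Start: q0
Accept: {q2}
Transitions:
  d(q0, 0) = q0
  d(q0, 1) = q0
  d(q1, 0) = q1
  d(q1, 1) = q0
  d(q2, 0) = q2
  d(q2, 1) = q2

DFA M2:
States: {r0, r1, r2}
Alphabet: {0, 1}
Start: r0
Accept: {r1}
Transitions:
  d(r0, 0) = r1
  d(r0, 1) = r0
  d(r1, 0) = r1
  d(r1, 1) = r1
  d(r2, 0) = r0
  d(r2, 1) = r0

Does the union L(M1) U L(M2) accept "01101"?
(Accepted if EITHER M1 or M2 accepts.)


M1: final=q0 accepted=False
M2: final=r1 accepted=True

Yes, union accepts


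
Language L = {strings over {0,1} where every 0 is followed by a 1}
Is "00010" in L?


'00' present: True; ends with '0': True

No, "00010" is not in L


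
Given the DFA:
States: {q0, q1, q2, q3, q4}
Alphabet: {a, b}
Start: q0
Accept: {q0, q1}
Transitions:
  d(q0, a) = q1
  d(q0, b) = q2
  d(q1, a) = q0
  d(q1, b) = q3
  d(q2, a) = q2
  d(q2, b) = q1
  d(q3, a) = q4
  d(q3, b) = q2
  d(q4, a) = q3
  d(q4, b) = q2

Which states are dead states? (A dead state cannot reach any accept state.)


Forward reachability from each state:
  q0 -> reaches accept state q0 (live)
  q1 -> reaches accept state q0 (live)
  q2 -> reaches accept state q0 (live)
  q3 -> reaches accept state q0 (live)
  q4 -> reaches accept state q0 (live)

None (all states can reach an accept state)


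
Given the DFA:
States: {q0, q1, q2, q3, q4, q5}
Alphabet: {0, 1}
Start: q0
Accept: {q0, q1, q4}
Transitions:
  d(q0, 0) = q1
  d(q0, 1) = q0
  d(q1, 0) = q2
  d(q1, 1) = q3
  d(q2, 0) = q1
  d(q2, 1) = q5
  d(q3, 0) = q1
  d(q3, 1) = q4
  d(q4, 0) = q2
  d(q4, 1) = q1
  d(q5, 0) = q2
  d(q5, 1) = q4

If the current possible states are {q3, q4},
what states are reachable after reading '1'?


Apply transition on '1' from each current state:
  d(q3, 1) = q4
  d(q4, 1) = q1

{q1, q4}


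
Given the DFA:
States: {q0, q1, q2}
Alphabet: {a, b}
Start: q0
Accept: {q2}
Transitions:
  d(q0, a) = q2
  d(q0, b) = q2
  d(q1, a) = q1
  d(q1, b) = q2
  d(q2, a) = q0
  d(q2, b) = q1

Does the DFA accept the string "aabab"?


Trace: q0 -> q2 -> q0 -> q2 -> q0 -> q2
Final state: q2
Accept states: {q2}

Yes, accepted (final state q2 is an accept state)


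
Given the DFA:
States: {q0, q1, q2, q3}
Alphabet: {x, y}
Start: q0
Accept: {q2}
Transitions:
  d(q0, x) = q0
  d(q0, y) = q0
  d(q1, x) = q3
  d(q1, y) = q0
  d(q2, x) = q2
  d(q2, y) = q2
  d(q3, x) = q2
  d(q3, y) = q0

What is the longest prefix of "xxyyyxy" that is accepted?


Run the DFA, marking each prefix where the state is accepting:
  "" -> q0 [reject]
  "x" -> q0 [reject]
  "xx" -> q0 [reject]
  "xxy" -> q0 [reject]
  "xxyy" -> q0 [reject]
  "xxyyy" -> q0 [reject]
  "xxyyyx" -> q0 [reject]
  "xxyyyxy" -> q0 [reject]

No prefix is accepted


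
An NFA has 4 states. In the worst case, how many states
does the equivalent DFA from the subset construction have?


Subset construction: one DFA state per subset of NFA states.
2^4 = 16

16


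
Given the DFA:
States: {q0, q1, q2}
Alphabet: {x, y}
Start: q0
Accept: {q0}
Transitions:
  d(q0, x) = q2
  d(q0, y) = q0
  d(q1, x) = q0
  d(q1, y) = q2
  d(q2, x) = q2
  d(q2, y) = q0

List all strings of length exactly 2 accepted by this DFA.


All strings of length 2: 4 total
Accepted: 2

"xy", "yy"


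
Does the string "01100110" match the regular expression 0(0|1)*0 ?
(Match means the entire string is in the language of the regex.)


|string| = 8; first = '0'; last = '0'

Yes, "01100110" matches 0(0|1)*0


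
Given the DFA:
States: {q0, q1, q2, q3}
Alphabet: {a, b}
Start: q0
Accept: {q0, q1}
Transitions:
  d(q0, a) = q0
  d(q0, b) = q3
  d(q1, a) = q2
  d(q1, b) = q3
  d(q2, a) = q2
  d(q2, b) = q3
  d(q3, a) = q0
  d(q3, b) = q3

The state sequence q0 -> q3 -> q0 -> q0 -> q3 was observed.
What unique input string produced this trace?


Trace back each transition to find the symbol:
  q0 --[b]--> q3
  q3 --[a]--> q0
  q0 --[a]--> q0
  q0 --[b]--> q3

"baab"


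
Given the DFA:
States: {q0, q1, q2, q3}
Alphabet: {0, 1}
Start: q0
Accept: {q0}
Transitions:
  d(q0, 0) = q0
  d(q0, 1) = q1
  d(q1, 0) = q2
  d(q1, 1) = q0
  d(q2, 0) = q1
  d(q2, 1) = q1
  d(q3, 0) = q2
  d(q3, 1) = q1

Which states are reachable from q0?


BFS from q0:
  layer 0: {q0}
  layer 1: {q1}
  layer 2: {q2}

{q0, q1, q2}


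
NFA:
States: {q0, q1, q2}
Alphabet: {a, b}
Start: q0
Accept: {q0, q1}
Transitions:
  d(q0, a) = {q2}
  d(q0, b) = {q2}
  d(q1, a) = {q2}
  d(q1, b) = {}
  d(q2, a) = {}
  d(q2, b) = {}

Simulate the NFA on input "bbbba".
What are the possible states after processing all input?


Start: {q0}
  --b--> {q2}
  --b--> {}
  --b--> {}
  --b--> {}
  --a--> {}

{} (empty set, no valid transitions)


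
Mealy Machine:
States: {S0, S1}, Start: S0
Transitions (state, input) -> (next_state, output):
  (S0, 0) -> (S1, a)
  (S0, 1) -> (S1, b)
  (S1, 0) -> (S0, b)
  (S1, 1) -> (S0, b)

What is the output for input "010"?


Step-by-step:
  (S0, 0) -> (S1, a)
  (S1, 1) -> (S0, b)
  (S0, 0) -> (S1, a)

"aba"


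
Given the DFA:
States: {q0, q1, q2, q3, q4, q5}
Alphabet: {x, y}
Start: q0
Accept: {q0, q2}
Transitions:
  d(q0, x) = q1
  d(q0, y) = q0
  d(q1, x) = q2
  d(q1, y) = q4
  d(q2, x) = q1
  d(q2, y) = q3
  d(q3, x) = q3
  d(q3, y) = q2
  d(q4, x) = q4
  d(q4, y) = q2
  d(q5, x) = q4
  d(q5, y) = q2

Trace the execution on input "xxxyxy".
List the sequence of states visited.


Input: xxxyxy
d(q0, x) = q1
d(q1, x) = q2
d(q2, x) = q1
d(q1, y) = q4
d(q4, x) = q4
d(q4, y) = q2


q0 -> q1 -> q2 -> q1 -> q4 -> q4 -> q2


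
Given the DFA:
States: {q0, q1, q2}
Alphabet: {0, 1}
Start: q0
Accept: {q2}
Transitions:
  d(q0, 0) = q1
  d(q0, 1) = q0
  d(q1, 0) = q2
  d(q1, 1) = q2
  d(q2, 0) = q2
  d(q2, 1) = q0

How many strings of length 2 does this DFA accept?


Enumerating all length-2 strings:
  "00" -> q2 [accept]
  "01" -> q2 [accept]
  "10" -> q1 [reject]
  "11" -> q0 [reject]

2 out of 4


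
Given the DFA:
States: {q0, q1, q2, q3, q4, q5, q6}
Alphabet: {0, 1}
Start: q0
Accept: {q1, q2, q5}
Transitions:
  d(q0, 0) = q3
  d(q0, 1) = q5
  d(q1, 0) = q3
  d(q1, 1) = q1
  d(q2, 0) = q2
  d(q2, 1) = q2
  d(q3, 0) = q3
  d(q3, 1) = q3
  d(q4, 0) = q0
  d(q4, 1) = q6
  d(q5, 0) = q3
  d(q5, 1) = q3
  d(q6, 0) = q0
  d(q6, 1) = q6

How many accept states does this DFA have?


Accept states listed: {q1, q2, q5}
Counting: q1(1) q2(2) q5(3)

3


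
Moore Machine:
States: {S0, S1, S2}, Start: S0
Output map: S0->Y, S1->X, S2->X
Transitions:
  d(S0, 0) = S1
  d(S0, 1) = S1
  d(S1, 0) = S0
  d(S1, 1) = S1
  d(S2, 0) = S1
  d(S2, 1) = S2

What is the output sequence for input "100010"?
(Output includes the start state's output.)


Start: S0 (output Y)
  --1--> S1 (output X)
  --0--> S0 (output Y)
  --0--> S1 (output X)
  --0--> S0 (output Y)
  --1--> S1 (output X)
  --0--> S0 (output Y)

"YXYXYXY"


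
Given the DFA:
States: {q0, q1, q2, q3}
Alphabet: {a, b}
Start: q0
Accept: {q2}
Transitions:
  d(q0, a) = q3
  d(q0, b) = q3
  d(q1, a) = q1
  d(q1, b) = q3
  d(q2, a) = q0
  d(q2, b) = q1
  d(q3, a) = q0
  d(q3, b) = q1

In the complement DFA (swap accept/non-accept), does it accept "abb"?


Trace: q0 -> q3 -> q1 -> q3
Final: q3
Original accept: {q2}
Complement: q3 is not in original accept

Yes, complement accepts (original rejects)


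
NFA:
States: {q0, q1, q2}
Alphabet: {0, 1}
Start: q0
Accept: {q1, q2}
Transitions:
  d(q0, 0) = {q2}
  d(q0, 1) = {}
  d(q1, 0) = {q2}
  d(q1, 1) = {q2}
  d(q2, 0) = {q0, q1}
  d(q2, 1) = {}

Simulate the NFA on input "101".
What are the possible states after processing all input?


Start: {q0}
  --1--> {}
  --0--> {}
  --1--> {}

{} (empty set, no valid transitions)


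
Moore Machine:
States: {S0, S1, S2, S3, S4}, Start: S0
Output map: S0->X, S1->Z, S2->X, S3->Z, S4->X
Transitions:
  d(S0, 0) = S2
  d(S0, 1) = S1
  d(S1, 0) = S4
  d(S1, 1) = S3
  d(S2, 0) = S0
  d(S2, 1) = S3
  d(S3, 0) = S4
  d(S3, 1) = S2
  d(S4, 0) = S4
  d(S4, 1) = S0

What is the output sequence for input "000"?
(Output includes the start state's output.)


Start: S0 (output X)
  --0--> S2 (output X)
  --0--> S0 (output X)
  --0--> S2 (output X)

"XXXX"


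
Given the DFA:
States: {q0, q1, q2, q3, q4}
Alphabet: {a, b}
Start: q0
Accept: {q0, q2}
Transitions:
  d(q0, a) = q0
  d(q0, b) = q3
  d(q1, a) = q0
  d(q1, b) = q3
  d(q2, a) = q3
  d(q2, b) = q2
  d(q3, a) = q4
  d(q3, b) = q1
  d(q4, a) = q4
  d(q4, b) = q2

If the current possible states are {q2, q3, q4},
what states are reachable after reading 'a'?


Apply transition on 'a' from each current state:
  d(q2, a) = q3
  d(q3, a) = q4
  d(q4, a) = q4

{q3, q4}


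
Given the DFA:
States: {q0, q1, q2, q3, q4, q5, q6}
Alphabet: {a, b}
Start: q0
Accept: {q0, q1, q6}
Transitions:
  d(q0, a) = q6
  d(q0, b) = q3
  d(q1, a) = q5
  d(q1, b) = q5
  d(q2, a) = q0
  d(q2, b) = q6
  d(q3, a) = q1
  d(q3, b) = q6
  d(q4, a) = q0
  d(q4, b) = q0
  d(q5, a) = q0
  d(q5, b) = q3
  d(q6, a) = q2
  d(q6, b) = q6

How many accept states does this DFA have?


Accept states listed: {q0, q1, q6}
Counting: q0(1) q1(2) q6(3)

3


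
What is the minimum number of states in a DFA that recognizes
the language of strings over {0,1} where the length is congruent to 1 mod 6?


States track (length) mod 6.
Need 6 states: one per remainder 0..5; accept = remainder 1.

6


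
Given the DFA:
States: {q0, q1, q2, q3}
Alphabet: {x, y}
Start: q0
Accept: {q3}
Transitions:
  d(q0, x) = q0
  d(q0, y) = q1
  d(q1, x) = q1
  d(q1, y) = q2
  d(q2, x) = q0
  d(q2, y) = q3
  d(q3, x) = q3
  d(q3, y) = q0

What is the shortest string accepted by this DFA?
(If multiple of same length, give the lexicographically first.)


BFS by string length (lex-first path to each state shown):
  len 0: q0<-""
  len 1: q0<-"x", q1<-"y"
  len 2: q0<-"xx", q1<-"xy", q2<-"yy"
  len 3: q0<-"xxx", q1<-"xxy", q2<-"xyy", q3<-"yyy"
Found accept state at length 3.

"yyy"


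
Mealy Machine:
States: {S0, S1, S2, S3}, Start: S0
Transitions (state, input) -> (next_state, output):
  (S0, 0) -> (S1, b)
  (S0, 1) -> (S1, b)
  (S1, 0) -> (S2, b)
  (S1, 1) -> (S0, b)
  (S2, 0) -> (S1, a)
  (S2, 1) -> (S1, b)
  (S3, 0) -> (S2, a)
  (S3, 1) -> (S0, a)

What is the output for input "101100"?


Step-by-step:
  (S0, 1) -> (S1, b)
  (S1, 0) -> (S2, b)
  (S2, 1) -> (S1, b)
  (S1, 1) -> (S0, b)
  (S0, 0) -> (S1, b)
  (S1, 0) -> (S2, b)

"bbbbbb"


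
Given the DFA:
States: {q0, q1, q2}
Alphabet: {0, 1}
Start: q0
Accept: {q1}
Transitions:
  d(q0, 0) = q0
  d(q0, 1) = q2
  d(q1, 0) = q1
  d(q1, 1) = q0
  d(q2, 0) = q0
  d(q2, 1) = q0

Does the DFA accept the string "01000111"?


Trace: q0 -> q0 -> q2 -> q0 -> q0 -> q0 -> q2 -> q0 -> q2
Final state: q2
Accept states: {q1}

No, rejected (final state q2 is not an accept state)


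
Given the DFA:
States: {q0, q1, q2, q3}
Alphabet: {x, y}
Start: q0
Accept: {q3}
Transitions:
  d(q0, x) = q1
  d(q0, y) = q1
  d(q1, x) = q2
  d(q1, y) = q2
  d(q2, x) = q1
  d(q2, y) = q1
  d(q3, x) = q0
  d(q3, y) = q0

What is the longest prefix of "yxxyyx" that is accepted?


Run the DFA, marking each prefix where the state is accepting:
  "" -> q0 [reject]
  "y" -> q1 [reject]
  "yx" -> q2 [reject]
  "yxx" -> q1 [reject]
  "yxxy" -> q2 [reject]
  "yxxyy" -> q1 [reject]
  "yxxyyx" -> q2 [reject]

No prefix is accepted


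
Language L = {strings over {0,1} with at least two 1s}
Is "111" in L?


count('1') = 3

Yes, "111" is in L


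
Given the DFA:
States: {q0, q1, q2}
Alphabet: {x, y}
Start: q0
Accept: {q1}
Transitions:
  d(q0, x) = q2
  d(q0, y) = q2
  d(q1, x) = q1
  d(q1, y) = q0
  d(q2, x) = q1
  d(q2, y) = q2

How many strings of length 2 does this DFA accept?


Enumerating all length-2 strings:
  "xx" -> q1 [accept]
  "xy" -> q2 [reject]
  "yx" -> q1 [accept]
  "yy" -> q2 [reject]

2 out of 4


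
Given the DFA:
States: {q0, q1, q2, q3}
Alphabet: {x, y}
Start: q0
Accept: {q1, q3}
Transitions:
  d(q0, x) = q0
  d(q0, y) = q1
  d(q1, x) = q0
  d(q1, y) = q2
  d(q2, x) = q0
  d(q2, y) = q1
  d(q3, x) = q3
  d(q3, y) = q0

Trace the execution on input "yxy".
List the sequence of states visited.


Input: yxy
d(q0, y) = q1
d(q1, x) = q0
d(q0, y) = q1


q0 -> q1 -> q0 -> q1


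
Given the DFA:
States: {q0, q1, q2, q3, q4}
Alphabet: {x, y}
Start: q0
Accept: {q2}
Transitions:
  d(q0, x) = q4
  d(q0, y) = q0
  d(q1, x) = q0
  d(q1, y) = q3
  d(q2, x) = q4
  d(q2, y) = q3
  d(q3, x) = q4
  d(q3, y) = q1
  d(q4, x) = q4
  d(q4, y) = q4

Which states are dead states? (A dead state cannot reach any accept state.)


Forward reachability from each state:
  q0 -> reaches {q0, q4}, no accept state (dead)
  q1 -> reaches {q0, q1, q3, q4}, no accept state (dead)
  q2 -> reaches accept state q2 (live)
  q3 -> reaches {q0, q1, q3, q4}, no accept state (dead)
  q4 -> reaches {q4}, no accept state (dead)

{q0, q1, q3, q4}


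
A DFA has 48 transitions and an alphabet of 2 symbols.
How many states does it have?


Each state has exactly one transition per symbol.
states = transitions / |alphabet| = 48 / 2 = 24

24


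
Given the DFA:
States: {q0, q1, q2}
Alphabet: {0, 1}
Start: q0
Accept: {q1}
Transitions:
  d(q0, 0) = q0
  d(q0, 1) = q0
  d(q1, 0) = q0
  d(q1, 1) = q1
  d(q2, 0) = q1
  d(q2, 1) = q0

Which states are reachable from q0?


BFS from q0:
  layer 0: {q0}

{q0}


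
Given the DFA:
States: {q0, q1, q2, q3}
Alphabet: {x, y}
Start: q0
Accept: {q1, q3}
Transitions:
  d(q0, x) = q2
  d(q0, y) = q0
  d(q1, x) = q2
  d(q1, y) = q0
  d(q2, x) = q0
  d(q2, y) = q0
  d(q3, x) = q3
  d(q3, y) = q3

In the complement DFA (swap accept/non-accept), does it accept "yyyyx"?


Trace: q0 -> q0 -> q0 -> q0 -> q0 -> q2
Final: q2
Original accept: {q1, q3}
Complement: q2 is not in original accept

Yes, complement accepts (original rejects)


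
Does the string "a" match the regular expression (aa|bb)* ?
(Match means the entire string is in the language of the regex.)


|string| = 1; first = 'a'; last = 'a'

No, "a" does not match (aa|bb)*


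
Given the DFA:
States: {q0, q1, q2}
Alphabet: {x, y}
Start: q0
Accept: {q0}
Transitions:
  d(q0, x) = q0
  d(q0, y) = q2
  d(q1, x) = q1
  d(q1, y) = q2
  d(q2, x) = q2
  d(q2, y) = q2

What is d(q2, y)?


Looking up transition d(q2, y)

q2


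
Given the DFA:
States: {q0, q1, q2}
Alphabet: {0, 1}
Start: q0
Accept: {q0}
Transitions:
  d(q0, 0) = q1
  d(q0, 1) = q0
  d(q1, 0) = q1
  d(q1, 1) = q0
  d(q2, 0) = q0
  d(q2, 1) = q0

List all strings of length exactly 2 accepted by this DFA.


All strings of length 2: 4 total
Accepted: 2

"01", "11"


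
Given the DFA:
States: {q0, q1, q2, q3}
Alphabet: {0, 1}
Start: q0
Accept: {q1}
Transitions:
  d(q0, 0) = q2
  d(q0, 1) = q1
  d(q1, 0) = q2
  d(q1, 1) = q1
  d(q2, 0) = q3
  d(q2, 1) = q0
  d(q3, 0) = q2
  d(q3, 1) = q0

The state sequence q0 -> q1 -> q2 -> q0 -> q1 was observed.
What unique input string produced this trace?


Trace back each transition to find the symbol:
  q0 --[1]--> q1
  q1 --[0]--> q2
  q2 --[1]--> q0
  q0 --[1]--> q1

"1011"


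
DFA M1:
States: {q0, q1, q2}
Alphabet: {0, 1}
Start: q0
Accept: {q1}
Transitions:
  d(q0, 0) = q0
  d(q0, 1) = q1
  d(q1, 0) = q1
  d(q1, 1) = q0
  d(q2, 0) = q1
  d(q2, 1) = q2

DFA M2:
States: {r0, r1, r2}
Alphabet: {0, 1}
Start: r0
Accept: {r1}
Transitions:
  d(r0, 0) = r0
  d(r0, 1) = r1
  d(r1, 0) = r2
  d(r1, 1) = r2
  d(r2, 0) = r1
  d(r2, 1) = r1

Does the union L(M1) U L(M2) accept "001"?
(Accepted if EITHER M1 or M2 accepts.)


M1: final=q1 accepted=True
M2: final=r1 accepted=True

Yes, union accepts


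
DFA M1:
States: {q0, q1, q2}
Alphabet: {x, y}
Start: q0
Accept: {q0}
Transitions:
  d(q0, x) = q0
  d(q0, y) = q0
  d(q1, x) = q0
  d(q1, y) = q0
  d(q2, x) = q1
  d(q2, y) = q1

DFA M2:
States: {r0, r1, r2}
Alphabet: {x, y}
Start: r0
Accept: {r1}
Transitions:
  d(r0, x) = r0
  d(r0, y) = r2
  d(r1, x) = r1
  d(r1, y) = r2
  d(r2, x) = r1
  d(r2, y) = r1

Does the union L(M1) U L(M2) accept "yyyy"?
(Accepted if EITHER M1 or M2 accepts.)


M1: final=q0 accepted=True
M2: final=r1 accepted=True

Yes, union accepts


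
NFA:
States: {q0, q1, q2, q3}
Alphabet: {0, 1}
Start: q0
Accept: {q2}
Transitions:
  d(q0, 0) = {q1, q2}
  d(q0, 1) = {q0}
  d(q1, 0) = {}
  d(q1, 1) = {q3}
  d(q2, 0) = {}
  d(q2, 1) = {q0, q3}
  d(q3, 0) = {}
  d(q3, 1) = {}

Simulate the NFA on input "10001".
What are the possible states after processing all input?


Start: {q0}
  --1--> {q0}
  --0--> {q1, q2}
  --0--> {}
  --0--> {}
  --1--> {}

{} (empty set, no valid transitions)


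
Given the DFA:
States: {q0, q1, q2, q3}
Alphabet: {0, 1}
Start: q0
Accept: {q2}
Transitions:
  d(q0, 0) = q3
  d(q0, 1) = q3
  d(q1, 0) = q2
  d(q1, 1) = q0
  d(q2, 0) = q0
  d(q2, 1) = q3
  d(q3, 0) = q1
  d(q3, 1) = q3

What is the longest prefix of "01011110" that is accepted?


Run the DFA, marking each prefix where the state is accepting:
  "" -> q0 [reject]
  "0" -> q3 [reject]
  "01" -> q3 [reject]
  "010" -> q1 [reject]
  "0101" -> q0 [reject]
  "01011" -> q3 [reject]
  "010111" -> q3 [reject]
  "0101111" -> q3 [reject]
  "01011110" -> q1 [reject]

No prefix is accepted


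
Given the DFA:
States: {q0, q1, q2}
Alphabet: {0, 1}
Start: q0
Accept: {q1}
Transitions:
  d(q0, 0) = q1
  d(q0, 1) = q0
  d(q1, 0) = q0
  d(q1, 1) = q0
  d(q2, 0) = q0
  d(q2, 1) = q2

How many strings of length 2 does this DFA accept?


Enumerating all length-2 strings:
  "00" -> q0 [reject]
  "01" -> q0 [reject]
  "10" -> q1 [accept]
  "11" -> q0 [reject]

1 out of 4


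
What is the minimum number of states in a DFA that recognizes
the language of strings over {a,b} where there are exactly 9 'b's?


States: count = 0, 1, ..., 9 (that's 10 states), plus a dead state for count > 9.
Total: 10 + 1 = 11. Accept = count-9 state.

11


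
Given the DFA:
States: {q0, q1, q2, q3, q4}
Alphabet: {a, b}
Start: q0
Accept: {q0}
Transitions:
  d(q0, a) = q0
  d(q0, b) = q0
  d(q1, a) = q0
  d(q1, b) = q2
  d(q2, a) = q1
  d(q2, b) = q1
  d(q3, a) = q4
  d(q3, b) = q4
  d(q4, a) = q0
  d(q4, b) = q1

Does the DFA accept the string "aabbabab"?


Trace: q0 -> q0 -> q0 -> q0 -> q0 -> q0 -> q0 -> q0 -> q0
Final state: q0
Accept states: {q0}

Yes, accepted (final state q0 is an accept state)


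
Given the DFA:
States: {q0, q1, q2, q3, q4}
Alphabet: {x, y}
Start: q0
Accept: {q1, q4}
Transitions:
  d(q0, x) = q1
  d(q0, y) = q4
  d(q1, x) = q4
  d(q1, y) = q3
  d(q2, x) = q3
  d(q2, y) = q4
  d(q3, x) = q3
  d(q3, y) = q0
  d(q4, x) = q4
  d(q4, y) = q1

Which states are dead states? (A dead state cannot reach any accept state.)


Forward reachability from each state:
  q0 -> reaches accept state q1 (live)
  q1 -> reaches accept state q1 (live)
  q2 -> reaches accept state q1 (live)
  q3 -> reaches accept state q1 (live)
  q4 -> reaches accept state q1 (live)

None (all states can reach an accept state)


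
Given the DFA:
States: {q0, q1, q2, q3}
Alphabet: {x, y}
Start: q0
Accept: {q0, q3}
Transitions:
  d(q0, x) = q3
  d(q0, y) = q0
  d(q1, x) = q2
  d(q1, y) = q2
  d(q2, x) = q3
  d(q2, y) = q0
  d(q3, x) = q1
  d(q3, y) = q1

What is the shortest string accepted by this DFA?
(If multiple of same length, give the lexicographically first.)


BFS by string length (lex-first path to each state shown):
  len 0: q0<-""
Found accept state at length 0.

"" (empty string)


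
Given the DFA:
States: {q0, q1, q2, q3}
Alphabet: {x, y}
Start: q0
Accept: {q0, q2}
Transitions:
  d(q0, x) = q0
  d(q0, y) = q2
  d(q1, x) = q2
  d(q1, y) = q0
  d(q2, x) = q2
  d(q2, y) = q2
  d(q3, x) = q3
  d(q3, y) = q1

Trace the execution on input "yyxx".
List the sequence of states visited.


Input: yyxx
d(q0, y) = q2
d(q2, y) = q2
d(q2, x) = q2
d(q2, x) = q2


q0 -> q2 -> q2 -> q2 -> q2


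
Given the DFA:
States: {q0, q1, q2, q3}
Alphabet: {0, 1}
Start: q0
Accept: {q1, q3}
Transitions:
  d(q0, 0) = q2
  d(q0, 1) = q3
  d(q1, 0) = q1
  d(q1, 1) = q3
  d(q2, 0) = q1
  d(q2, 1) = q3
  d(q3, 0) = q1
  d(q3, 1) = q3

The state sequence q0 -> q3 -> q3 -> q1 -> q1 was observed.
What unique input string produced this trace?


Trace back each transition to find the symbol:
  q0 --[1]--> q3
  q3 --[1]--> q3
  q3 --[0]--> q1
  q1 --[0]--> q1

"1100"


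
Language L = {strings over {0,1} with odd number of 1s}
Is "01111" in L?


count('1') = 4; 4 mod 2 = 0

No, "01111" is not in L


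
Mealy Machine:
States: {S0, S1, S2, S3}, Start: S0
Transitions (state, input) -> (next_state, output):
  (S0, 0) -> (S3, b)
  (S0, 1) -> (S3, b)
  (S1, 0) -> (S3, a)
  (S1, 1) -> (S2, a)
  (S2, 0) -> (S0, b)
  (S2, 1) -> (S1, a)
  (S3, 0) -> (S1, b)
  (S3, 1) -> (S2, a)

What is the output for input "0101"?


Step-by-step:
  (S0, 0) -> (S3, b)
  (S3, 1) -> (S2, a)
  (S2, 0) -> (S0, b)
  (S0, 1) -> (S3, b)

"babb"


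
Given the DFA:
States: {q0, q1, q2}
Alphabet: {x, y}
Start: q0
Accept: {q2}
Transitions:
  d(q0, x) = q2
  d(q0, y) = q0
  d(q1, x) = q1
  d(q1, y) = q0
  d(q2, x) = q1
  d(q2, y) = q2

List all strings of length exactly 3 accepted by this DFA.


All strings of length 3: 8 total
Accepted: 3

"xyy", "yxy", "yyx"


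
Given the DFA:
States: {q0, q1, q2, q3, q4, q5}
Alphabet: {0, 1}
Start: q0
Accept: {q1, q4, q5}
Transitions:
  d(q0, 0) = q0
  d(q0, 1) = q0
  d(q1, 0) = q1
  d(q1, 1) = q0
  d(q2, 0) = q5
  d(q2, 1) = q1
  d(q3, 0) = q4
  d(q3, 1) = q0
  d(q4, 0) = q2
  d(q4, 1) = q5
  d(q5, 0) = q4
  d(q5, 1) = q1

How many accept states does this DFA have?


Accept states listed: {q1, q4, q5}
Counting: q1(1) q4(2) q5(3)

3


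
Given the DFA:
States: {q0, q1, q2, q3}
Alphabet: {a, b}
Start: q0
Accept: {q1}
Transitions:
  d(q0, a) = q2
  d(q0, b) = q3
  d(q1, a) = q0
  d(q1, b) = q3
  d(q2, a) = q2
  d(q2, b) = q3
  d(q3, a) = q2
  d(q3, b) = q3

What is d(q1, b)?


Looking up transition d(q1, b)

q3


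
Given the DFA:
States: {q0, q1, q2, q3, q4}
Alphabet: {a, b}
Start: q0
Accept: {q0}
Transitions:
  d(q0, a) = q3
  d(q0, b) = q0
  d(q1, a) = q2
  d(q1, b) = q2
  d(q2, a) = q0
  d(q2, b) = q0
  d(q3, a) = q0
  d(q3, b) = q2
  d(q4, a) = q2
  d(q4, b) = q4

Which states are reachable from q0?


BFS from q0:
  layer 0: {q0}
  layer 1: {q3}
  layer 2: {q2}

{q0, q2, q3}


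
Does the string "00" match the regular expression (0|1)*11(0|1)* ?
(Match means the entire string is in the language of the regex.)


|string| = 2; first = '0'; last = '0'

No, "00" does not match (0|1)*11(0|1)*


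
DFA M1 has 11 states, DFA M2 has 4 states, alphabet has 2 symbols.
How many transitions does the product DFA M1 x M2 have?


Product DFA has 11 * 4 = 44 states.
Each has 2 transitions: 44 * 2 = 88

88


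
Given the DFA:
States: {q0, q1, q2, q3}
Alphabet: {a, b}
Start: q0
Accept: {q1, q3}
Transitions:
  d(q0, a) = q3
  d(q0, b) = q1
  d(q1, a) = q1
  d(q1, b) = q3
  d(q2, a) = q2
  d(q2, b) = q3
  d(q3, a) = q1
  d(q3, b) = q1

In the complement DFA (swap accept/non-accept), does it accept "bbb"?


Trace: q0 -> q1 -> q3 -> q1
Final: q1
Original accept: {q1, q3}
Complement: q1 is in original accept

No, complement rejects (original accepts)


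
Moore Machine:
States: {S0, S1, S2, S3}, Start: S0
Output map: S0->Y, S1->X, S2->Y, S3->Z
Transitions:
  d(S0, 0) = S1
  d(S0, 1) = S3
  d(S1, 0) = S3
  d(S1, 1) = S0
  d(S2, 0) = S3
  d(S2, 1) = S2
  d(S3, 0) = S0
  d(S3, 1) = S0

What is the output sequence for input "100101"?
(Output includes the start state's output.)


Start: S0 (output Y)
  --1--> S3 (output Z)
  --0--> S0 (output Y)
  --0--> S1 (output X)
  --1--> S0 (output Y)
  --0--> S1 (output X)
  --1--> S0 (output Y)

"YZYXYXY"


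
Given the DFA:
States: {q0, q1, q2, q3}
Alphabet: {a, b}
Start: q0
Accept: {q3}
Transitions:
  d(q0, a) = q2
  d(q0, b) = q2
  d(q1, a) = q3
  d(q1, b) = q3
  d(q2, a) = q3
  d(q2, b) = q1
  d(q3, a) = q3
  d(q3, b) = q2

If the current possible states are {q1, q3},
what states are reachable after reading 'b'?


Apply transition on 'b' from each current state:
  d(q1, b) = q3
  d(q3, b) = q2

{q2, q3}


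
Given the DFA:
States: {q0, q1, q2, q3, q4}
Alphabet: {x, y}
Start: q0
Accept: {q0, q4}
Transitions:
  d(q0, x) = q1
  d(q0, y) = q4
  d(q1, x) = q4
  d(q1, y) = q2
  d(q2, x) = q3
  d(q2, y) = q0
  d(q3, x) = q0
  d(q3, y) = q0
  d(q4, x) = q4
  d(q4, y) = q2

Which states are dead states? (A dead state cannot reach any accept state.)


Forward reachability from each state:
  q0 -> reaches accept state q0 (live)
  q1 -> reaches accept state q0 (live)
  q2 -> reaches accept state q0 (live)
  q3 -> reaches accept state q0 (live)
  q4 -> reaches accept state q0 (live)

None (all states can reach an accept state)


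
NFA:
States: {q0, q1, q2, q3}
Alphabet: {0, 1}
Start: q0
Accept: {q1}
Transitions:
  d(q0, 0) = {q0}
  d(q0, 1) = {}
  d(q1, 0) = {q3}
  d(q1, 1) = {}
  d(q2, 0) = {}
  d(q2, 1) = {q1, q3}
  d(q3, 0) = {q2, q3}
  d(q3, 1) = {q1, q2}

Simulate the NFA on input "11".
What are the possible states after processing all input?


Start: {q0}
  --1--> {}
  --1--> {}

{} (empty set, no valid transitions)


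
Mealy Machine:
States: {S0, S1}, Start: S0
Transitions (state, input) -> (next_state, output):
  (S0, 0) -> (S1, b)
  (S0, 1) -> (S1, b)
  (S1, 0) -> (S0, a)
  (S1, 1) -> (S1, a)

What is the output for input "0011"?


Step-by-step:
  (S0, 0) -> (S1, b)
  (S1, 0) -> (S0, a)
  (S0, 1) -> (S1, b)
  (S1, 1) -> (S1, a)

"baba"


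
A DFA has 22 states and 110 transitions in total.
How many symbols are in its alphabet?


Each state has exactly one transition per symbol.
|alphabet| = transitions / states = 110 / 22 = 5

5


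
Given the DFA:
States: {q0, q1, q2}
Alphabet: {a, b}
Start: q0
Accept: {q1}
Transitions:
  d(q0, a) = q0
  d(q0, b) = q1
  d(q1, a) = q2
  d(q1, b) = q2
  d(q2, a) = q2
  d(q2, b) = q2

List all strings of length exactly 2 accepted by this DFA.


All strings of length 2: 4 total
Accepted: 1

"ab"


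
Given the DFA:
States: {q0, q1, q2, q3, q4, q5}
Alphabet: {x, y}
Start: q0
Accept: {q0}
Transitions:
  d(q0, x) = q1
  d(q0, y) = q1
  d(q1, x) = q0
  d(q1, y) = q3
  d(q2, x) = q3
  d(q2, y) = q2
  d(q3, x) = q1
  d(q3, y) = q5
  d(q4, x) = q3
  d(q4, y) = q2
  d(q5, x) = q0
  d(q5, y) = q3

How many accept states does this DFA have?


Accept states listed: {q0}
Counting: q0(1)

1


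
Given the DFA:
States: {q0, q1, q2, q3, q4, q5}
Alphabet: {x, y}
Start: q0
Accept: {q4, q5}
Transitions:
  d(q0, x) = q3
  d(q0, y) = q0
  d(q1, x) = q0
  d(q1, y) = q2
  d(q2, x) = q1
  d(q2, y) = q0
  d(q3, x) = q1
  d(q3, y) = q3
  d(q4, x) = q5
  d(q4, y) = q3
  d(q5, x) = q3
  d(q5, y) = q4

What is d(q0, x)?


Looking up transition d(q0, x)

q3


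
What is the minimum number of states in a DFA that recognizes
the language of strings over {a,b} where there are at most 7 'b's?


States: count = 0, 1, ..., 7 (all accepting; 8 states), plus a dead state for count > 7.
Total: 8 + 1 = 9.

9


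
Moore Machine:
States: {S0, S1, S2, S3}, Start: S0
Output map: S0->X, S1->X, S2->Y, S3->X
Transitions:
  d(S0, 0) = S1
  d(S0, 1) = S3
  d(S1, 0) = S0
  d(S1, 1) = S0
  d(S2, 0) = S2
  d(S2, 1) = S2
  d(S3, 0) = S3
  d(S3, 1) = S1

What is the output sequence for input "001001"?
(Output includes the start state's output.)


Start: S0 (output X)
  --0--> S1 (output X)
  --0--> S0 (output X)
  --1--> S3 (output X)
  --0--> S3 (output X)
  --0--> S3 (output X)
  --1--> S1 (output X)

"XXXXXXX"


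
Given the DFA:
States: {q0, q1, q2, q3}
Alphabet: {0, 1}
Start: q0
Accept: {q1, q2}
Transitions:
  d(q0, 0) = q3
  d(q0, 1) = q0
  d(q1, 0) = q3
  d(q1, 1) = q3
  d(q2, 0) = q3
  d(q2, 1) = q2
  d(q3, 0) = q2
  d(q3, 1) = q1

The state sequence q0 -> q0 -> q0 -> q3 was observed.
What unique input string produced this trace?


Trace back each transition to find the symbol:
  q0 --[1]--> q0
  q0 --[1]--> q0
  q0 --[0]--> q3

"110"


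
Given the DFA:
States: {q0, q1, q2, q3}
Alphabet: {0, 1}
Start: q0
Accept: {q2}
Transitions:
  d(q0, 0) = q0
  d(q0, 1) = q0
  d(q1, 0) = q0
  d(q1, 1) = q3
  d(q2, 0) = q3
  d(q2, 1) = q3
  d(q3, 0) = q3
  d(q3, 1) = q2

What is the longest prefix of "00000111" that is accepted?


Run the DFA, marking each prefix where the state is accepting:
  "" -> q0 [reject]
  "0" -> q0 [reject]
  "00" -> q0 [reject]
  "000" -> q0 [reject]
  "0000" -> q0 [reject]
  "00000" -> q0 [reject]
  "000001" -> q0 [reject]
  "0000011" -> q0 [reject]
  "00000111" -> q0 [reject]

No prefix is accepted


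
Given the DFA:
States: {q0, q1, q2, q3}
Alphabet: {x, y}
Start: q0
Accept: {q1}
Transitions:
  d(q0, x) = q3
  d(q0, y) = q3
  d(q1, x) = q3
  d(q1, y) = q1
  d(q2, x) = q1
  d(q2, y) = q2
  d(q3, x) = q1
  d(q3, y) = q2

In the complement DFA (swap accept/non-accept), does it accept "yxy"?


Trace: q0 -> q3 -> q1 -> q1
Final: q1
Original accept: {q1}
Complement: q1 is in original accept

No, complement rejects (original accepts)


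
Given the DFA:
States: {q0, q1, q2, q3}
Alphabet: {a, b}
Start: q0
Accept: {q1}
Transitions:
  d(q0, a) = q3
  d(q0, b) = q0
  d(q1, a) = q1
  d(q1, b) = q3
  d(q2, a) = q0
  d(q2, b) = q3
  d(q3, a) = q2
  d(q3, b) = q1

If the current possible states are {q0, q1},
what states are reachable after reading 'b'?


Apply transition on 'b' from each current state:
  d(q0, b) = q0
  d(q1, b) = q3

{q0, q3}


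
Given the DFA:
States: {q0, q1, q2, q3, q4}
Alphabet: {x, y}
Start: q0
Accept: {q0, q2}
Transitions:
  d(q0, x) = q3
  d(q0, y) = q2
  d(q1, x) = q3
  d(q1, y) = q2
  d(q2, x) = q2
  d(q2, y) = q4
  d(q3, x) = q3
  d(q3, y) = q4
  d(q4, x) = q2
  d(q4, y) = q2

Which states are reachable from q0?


BFS from q0:
  layer 0: {q0}
  layer 1: {q2, q3}
  layer 2: {q4}

{q0, q2, q3, q4}


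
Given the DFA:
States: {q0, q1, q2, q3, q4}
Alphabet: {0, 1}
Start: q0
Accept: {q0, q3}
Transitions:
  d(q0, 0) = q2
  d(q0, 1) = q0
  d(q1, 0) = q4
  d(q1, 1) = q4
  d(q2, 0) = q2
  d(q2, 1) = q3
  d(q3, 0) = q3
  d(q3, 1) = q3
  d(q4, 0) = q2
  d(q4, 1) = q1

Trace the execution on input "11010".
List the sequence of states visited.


Input: 11010
d(q0, 1) = q0
d(q0, 1) = q0
d(q0, 0) = q2
d(q2, 1) = q3
d(q3, 0) = q3


q0 -> q0 -> q0 -> q2 -> q3 -> q3


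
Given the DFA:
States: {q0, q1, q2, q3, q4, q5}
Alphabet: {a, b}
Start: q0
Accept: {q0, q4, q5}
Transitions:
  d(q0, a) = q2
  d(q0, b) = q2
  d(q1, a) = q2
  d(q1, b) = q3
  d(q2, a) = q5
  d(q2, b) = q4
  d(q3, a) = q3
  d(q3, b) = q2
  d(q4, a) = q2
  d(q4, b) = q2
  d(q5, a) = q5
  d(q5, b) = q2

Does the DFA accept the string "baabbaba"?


Trace: q0 -> q2 -> q5 -> q5 -> q2 -> q4 -> q2 -> q4 -> q2
Final state: q2
Accept states: {q0, q4, q5}

No, rejected (final state q2 is not an accept state)


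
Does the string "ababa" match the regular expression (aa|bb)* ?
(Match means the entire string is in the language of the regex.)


|string| = 5; first = 'a'; last = 'a'

No, "ababa" does not match (aa|bb)*
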